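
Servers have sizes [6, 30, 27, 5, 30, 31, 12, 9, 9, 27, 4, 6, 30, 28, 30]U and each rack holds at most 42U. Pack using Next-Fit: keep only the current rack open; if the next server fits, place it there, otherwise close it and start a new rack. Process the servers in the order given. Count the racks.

6U → rack 1 (remaining 36U)
30U → rack 1 (remaining 6U)
27U → rack 2 (remaining 15U)
5U → rack 2 (remaining 10U)
30U → rack 3 (remaining 12U)
31U → rack 4 (remaining 11U)
12U → rack 5 (remaining 30U)
9U → rack 5 (remaining 21U)
9U → rack 5 (remaining 12U)
27U → rack 6 (remaining 15U)
4U → rack 6 (remaining 11U)
6U → rack 6 (remaining 5U)
30U → rack 7 (remaining 12U)
28U → rack 8 (remaining 14U)
30U → rack 9 (remaining 12U)

9 racks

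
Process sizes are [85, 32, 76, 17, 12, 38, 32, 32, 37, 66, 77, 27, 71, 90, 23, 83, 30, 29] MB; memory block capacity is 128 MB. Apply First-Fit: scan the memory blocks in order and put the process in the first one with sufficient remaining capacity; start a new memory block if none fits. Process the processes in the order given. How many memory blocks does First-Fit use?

8

Put 85 MB in memory block 1; 43 MB remain.
Put 32 MB in memory block 1; 11 MB remain.
Put 76 MB in memory block 2; 52 MB remain.
Put 17 MB in memory block 2; 35 MB remain.
Put 12 MB in memory block 2; 23 MB remain.
Put 38 MB in memory block 3; 90 MB remain.
Put 32 MB in memory block 3; 58 MB remain.
Put 32 MB in memory block 3; 26 MB remain.
Put 37 MB in memory block 4; 91 MB remain.
Put 66 MB in memory block 4; 25 MB remain.
Put 77 MB in memory block 5; 51 MB remain.
Put 27 MB in memory block 5; 24 MB remain.
Put 71 MB in memory block 6; 57 MB remain.
Put 90 MB in memory block 7; 38 MB remain.
Put 23 MB in memory block 2; 0 MB remain.
Put 83 MB in memory block 8; 45 MB remain.
Put 30 MB in memory block 6; 27 MB remain.
Put 29 MB in memory block 7; 9 MB remain.
Final memory blocks: [85,32] [76,17,12,23] [38,32,32] [37,66] [77,27] [71,30] [90,29] [83].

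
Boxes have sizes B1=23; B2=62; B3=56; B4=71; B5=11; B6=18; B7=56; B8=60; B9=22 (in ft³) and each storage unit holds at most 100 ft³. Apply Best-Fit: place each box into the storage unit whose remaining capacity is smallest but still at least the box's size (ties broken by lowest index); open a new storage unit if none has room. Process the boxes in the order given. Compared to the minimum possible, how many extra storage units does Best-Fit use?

0

Best-Fit: [23,62,11] [56] [71,18] [56] [60,22] → 5 storage units.
5 boxes exceed 50 ft³ (half the capacity), and no two of those can share a storage unit, so at least 5 storage units are needed.
So 5 is already optimal.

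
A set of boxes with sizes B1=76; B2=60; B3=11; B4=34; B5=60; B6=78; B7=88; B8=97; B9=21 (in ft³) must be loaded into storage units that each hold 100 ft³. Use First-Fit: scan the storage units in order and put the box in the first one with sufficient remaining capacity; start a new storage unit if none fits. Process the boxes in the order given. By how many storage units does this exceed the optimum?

First-Fit: [76,11] [60,34] [60,21] [78] [88] [97] → 6 storage units.
Total size 525 ft³; any packing needs at least ⌈525/100⌉ = 6 storage units.
So 6 is already optimal.

0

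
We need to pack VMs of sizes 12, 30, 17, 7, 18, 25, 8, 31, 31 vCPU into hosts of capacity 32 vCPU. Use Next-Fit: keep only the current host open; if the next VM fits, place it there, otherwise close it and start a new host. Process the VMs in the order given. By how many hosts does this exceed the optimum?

Next-Fit: [12] [30] [17,7] [18] [25] [8] [31] [31] → 8 hosts.
Total size 179 vCPU; any packing needs at least ⌈179/32⌉ = 6 hosts.
An optimal packing achieves that bound: [31] [31] [30] [25,7] [18,12] [17,8] → 6 hosts.
Excess: 8 − 6 = 2.

2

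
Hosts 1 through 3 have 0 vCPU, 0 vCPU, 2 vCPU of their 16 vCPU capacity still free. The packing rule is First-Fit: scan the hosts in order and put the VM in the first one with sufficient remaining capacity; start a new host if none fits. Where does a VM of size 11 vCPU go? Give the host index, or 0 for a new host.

No host has ≥ 11 vCPU free, so a new host is opened.

0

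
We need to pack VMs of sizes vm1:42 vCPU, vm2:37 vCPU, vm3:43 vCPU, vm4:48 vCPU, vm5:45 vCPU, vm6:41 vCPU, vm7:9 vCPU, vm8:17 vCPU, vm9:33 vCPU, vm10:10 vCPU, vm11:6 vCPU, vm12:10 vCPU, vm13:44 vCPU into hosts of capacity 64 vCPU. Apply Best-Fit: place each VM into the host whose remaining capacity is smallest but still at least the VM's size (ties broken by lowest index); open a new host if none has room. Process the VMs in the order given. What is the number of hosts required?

vm1 (42 vCPU) → host 1 (remaining 22 vCPU)
vm2 (37 vCPU) → host 2 (remaining 27 vCPU)
vm3 (43 vCPU) → host 3 (remaining 21 vCPU)
vm4 (48 vCPU) → host 4 (remaining 16 vCPU)
vm5 (45 vCPU) → host 5 (remaining 19 vCPU)
vm6 (41 vCPU) → host 6 (remaining 23 vCPU)
vm7 (9 vCPU) → host 4 (remaining 7 vCPU)
vm8 (17 vCPU) → host 5 (remaining 2 vCPU)
vm9 (33 vCPU) → host 7 (remaining 31 vCPU)
vm10 (10 vCPU) → host 3 (remaining 11 vCPU)
vm11 (6 vCPU) → host 4 (remaining 1 vCPU)
vm12 (10 vCPU) → host 3 (remaining 1 vCPU)
vm13 (44 vCPU) → host 8 (remaining 20 vCPU)

8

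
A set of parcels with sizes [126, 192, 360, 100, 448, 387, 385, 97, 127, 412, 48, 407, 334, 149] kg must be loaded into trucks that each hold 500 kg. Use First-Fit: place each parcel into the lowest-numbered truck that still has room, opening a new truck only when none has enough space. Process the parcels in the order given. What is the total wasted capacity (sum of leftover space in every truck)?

928

truck 1: place 126 kg, 374 kg left
truck 1: place 192 kg, 182 kg left
truck 2: place 360 kg, 140 kg left
truck 1: place 100 kg, 82 kg left
truck 3: place 448 kg, 52 kg left
truck 4: place 387 kg, 113 kg left
truck 5: place 385 kg, 115 kg left
truck 2: place 97 kg, 43 kg left
truck 6: place 127 kg, 373 kg left
truck 7: place 412 kg, 88 kg left
truck 1: place 48 kg, 34 kg left
truck 8: place 407 kg, 93 kg left
truck 6: place 334 kg, 39 kg left
truck 9: place 149 kg, 351 kg left
9 trucks × 500 kg = 4500 kg; used 3572 kg; unused 928 kg.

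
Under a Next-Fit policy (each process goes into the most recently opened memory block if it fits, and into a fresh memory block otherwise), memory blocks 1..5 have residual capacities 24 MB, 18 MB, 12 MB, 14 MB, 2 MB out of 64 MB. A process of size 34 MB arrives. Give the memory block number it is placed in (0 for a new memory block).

0

Next-Fit only looks at memory block 5, which has 2 MB free.
34 MB does not fit, so a new memory block is opened.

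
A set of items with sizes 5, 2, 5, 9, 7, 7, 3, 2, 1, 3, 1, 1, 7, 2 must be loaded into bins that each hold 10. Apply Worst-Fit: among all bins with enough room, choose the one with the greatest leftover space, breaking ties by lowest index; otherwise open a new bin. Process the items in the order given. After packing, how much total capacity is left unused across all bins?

bin 1: place 5, 5 left
bin 1: place 2, 3 left
bin 2: place 5, 5 left
bin 3: place 9, 1 left
bin 4: place 7, 3 left
bin 5: place 7, 3 left
bin 2: place 3, 2 left
bin 1: place 2, 1 left
bin 4: place 1, 2 left
bin 5: place 3, 0 left
bin 2: place 1, 1 left
bin 4: place 1, 1 left
bin 6: place 7, 3 left
bin 6: place 2, 1 left
6 bins × 10 = 60; used 55; unused 5.

5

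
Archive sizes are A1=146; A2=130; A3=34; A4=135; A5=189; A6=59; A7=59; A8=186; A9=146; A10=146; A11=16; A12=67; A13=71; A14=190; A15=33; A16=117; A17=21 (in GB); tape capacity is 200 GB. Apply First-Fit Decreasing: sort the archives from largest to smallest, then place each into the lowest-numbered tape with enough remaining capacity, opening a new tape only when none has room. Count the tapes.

10

Sorted descending: 190, 189, 186, 146, 146, 146, 135, 130, 117, 71, 67, 59, 59, 34, 33, 21, 16.
tape 1: place 190 GB, 10 GB left
tape 2: place 189 GB, 11 GB left
tape 3: place 186 GB, 14 GB left
tape 4: place 146 GB, 54 GB left
tape 5: place 146 GB, 54 GB left
tape 6: place 146 GB, 54 GB left
tape 7: place 135 GB, 65 GB left
tape 8: place 130 GB, 70 GB left
tape 9: place 117 GB, 83 GB left
tape 9: place 71 GB, 12 GB left
tape 8: place 67 GB, 3 GB left
tape 7: place 59 GB, 6 GB left
tape 10: place 59 GB, 141 GB left
tape 4: place 34 GB, 20 GB left
tape 5: place 33 GB, 21 GB left
tape 5: place 21 GB, 0 GB left
tape 4: place 16 GB, 4 GB left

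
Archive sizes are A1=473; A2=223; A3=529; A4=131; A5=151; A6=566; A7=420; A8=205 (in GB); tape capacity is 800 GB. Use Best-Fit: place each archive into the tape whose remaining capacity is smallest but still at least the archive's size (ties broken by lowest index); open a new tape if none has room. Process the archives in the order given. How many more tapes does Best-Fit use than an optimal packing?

Best-Fit: [473,223] [529,131] [151,566] [420,205] → 4 tapes.
Total size 2698 GB; any packing needs at least ⌈2698/800⌉ = 4 tapes.
So 4 is already optimal.

0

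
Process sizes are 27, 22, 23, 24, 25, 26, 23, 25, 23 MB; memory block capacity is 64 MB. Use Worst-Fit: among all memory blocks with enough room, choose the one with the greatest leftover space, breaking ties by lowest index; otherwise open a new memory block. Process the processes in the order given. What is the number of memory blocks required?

5 memory blocks

27 MB → memory block 1 (remaining 37 MB)
22 MB → memory block 1 (remaining 15 MB)
23 MB → memory block 2 (remaining 41 MB)
24 MB → memory block 2 (remaining 17 MB)
25 MB → memory block 3 (remaining 39 MB)
26 MB → memory block 3 (remaining 13 MB)
23 MB → memory block 4 (remaining 41 MB)
25 MB → memory block 4 (remaining 16 MB)
23 MB → memory block 5 (remaining 41 MB)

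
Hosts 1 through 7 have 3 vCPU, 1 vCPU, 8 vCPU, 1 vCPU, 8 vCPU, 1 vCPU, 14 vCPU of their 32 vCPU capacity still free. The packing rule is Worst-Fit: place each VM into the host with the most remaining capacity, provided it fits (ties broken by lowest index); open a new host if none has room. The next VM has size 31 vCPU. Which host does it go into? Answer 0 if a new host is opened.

No host has ≥ 31 vCPU free, so a new host is opened.

0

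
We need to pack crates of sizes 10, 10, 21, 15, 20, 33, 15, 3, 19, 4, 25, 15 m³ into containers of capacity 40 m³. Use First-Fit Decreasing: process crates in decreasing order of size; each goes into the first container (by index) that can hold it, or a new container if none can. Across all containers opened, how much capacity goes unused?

10

Sorted descending: 33, 25, 21, 20, 19, 15, 15, 15, 10, 10, 4, 3.
container 1: place 33 m³, 7 m³ left
container 2: place 25 m³, 15 m³ left
container 3: place 21 m³, 19 m³ left
container 4: place 20 m³, 20 m³ left
container 3: place 19 m³, 0 m³ left
container 2: place 15 m³, 0 m³ left
container 4: place 15 m³, 5 m³ left
container 5: place 15 m³, 25 m³ left
container 5: place 10 m³, 15 m³ left
container 5: place 10 m³, 5 m³ left
container 1: place 4 m³, 3 m³ left
container 1: place 3 m³, 0 m³ left
5 containers × 40 m³ = 200 m³; used 190 m³; unused 10 m³.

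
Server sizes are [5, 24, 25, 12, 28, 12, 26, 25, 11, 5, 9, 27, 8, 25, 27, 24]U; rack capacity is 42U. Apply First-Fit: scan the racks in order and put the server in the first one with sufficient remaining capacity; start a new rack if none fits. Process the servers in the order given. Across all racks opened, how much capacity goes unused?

5U → rack 1 (remaining 37U)
24U → rack 1 (remaining 13U)
25U → rack 2 (remaining 17U)
12U → rack 1 (remaining 1U)
28U → rack 3 (remaining 14U)
12U → rack 2 (remaining 5U)
26U → rack 4 (remaining 16U)
25U → rack 5 (remaining 17U)
11U → rack 3 (remaining 3U)
5U → rack 2 (remaining 0U)
9U → rack 4 (remaining 7U)
27U → rack 6 (remaining 15U)
8U → rack 5 (remaining 9U)
25U → rack 7 (remaining 17U)
27U → rack 8 (remaining 15U)
24U → rack 9 (remaining 18U)
9 racks × 42U = 378U; used 293U; unused 85U.

85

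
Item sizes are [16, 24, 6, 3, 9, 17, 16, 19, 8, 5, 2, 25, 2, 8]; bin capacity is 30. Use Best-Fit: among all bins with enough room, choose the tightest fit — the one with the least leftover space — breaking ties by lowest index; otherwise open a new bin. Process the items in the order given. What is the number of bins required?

6

Put 16 in bin 1; 14 remain.
Put 24 in bin 2; 6 remain.
Put 6 in bin 2; 0 remain.
Put 3 in bin 1; 11 remain.
Put 9 in bin 1; 2 remain.
Put 17 in bin 3; 13 remain.
Put 16 in bin 4; 14 remain.
Put 19 in bin 5; 11 remain.
Put 8 in bin 5; 3 remain.
Put 5 in bin 3; 8 remain.
Put 2 in bin 1; 0 remain.
Put 25 in bin 6; 5 remain.
Put 2 in bin 5; 1 remain.
Put 8 in bin 3; 0 remain.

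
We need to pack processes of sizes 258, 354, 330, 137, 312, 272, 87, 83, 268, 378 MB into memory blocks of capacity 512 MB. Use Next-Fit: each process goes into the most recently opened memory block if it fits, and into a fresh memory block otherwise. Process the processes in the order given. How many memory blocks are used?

258 MB → memory block 1 (remaining 254 MB)
354 MB → memory block 2 (remaining 158 MB)
330 MB → memory block 3 (remaining 182 MB)
137 MB → memory block 3 (remaining 45 MB)
312 MB → memory block 4 (remaining 200 MB)
272 MB → memory block 5 (remaining 240 MB)
87 MB → memory block 5 (remaining 153 MB)
83 MB → memory block 5 (remaining 70 MB)
268 MB → memory block 6 (remaining 244 MB)
378 MB → memory block 7 (remaining 134 MB)
Final memory blocks: [258] [354] [330,137] [312] [272,87,83] [268] [378].

7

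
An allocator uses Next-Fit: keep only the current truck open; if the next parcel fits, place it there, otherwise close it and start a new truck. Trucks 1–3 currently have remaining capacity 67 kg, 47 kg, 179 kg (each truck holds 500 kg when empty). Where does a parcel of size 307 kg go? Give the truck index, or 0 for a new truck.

Next-Fit only looks at truck 3, which has 179 kg free.
307 kg does not fit, so a new truck is opened.

0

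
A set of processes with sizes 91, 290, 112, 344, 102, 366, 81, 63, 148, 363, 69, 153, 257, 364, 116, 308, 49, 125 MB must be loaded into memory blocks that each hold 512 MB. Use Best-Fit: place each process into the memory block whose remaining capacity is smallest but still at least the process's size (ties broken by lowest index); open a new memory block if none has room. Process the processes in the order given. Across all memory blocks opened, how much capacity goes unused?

183

Put 91 MB in memory block 1; 421 MB remain.
Put 290 MB in memory block 1; 131 MB remain.
Put 112 MB in memory block 1; 19 MB remain.
Put 344 MB in memory block 2; 168 MB remain.
Put 102 MB in memory block 2; 66 MB remain.
Put 366 MB in memory block 3; 146 MB remain.
Put 81 MB in memory block 3; 65 MB remain.
Put 63 MB in memory block 3; 2 MB remain.
Put 148 MB in memory block 4; 364 MB remain.
Put 363 MB in memory block 4; 1 MB remain.
Put 69 MB in memory block 5; 443 MB remain.
Put 153 MB in memory block 5; 290 MB remain.
Put 257 MB in memory block 5; 33 MB remain.
Put 364 MB in memory block 6; 148 MB remain.
Put 116 MB in memory block 6; 32 MB remain.
Put 308 MB in memory block 7; 204 MB remain.
Put 49 MB in memory block 2; 17 MB remain.
Put 125 MB in memory block 7; 79 MB remain.
7 memory blocks × 512 MB = 3584 MB; used 3401 MB; unused 183 MB.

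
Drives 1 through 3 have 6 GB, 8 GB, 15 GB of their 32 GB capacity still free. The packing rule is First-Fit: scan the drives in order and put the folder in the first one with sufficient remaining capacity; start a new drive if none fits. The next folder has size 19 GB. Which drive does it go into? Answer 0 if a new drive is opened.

No drive has ≥ 19 GB free, so a new drive is opened.

0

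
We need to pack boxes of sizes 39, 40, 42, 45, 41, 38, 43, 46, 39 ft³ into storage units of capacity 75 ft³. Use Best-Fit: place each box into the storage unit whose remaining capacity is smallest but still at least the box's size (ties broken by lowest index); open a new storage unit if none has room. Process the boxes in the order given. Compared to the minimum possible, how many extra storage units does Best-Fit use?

Best-Fit: [39] [40] [42] [45] [41] [38] [43] [46] [39] → 9 storage units.
9 boxes exceed 37.5 ft³ (half the capacity), and no two of those can share a storage unit, so at least 9 storage units are needed.
So 9 is already optimal.

0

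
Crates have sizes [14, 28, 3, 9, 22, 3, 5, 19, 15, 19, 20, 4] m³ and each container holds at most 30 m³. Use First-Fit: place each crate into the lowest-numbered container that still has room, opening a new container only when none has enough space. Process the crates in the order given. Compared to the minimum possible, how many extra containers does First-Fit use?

1

First-Fit: [14,3,9,3] [28] [22,5] [19,4] [15] [19] [20] → 7 containers.
Total size 161 m³; any packing needs at least ⌈161/30⌉ = 6 containers.
An optimal packing achieves that bound: [28] [22,5,3] [20,9] [19,4,3] [19] [15,14] → 6 containers.
Excess: 7 − 6 = 1.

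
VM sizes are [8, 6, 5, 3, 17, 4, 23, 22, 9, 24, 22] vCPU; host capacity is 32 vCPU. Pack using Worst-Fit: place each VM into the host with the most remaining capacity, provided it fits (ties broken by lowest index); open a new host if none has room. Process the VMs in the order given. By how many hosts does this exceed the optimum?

1

Worst-Fit: [8,6,5,3] [17,4,9] [23] [22] [24] [22] → 6 hosts.
Total size 143 vCPU; any packing needs at least ⌈143/32⌉ = 5 hosts.
An optimal packing achieves that bound: [24,8] [23,9] [22,6,4] [22,5,3] [17] → 5 hosts.
Excess: 6 − 5 = 1.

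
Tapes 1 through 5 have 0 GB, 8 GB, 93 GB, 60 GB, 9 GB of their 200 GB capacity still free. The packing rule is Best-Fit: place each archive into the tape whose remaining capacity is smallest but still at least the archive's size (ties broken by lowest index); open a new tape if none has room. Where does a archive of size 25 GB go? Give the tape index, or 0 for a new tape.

Tapes with room: tape 3 (93 GB), tape 4 (60 GB).
Tightest fit is tape 4 with 60 GB free.

4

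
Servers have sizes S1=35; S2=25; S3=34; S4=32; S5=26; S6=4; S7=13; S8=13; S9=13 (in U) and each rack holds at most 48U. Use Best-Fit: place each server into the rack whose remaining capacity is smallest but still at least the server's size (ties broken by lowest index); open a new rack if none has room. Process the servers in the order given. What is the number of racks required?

5

Put S1 (35U) in rack 1; 13U remain.
Put S2 (25U) in rack 2; 23U remain.
Put S3 (34U) in rack 3; 14U remain.
Put S4 (32U) in rack 4; 16U remain.
Put S5 (26U) in rack 5; 22U remain.
Put S6 (4U) in rack 1; 9U remain.
Put S7 (13U) in rack 3; 1U remain.
Put S8 (13U) in rack 4; 3U remain.
Put S9 (13U) in rack 5; 9U remain.
Final racks: [35,4] [25] [34,13] [32,13] [26,13].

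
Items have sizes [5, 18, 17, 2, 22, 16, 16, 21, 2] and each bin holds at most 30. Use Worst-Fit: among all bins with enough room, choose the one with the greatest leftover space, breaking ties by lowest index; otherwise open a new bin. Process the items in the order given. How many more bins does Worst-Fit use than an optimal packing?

Worst-Fit: [5,18] [17,2] [22] [16,2] [16] [21] → 6 bins.
6 items exceed 15 (half the capacity), and no two of those can share a bin, so at least 6 bins are needed.
So 6 is already optimal.

0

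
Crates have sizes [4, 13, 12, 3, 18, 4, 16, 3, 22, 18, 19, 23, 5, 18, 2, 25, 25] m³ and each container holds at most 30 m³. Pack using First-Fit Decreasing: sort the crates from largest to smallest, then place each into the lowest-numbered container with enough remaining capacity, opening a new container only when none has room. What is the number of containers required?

Sorted descending: 25, 25, 23, 22, 19, 18, 18, 18, 16, 13, 12, 5, 4, 4, 3, 3, 2.
25 m³ → container 1 (remaining 5 m³)
25 m³ → container 2 (remaining 5 m³)
23 m³ → container 3 (remaining 7 m³)
22 m³ → container 4 (remaining 8 m³)
19 m³ → container 5 (remaining 11 m³)
18 m³ → container 6 (remaining 12 m³)
18 m³ → container 7 (remaining 12 m³)
18 m³ → container 8 (remaining 12 m³)
16 m³ → container 9 (remaining 14 m³)
13 m³ → container 9 (remaining 1 m³)
12 m³ → container 6 (remaining 0 m³)
5 m³ → container 1 (remaining 0 m³)
4 m³ → container 2 (remaining 1 m³)
4 m³ → container 3 (remaining 3 m³)
3 m³ → container 3 (remaining 0 m³)
3 m³ → container 4 (remaining 5 m³)
2 m³ → container 4 (remaining 3 m³)
Final containers: [25,5] [25,4] [23,4,3] [22,3,2] [19] [18,12] [18] [18] [16,13].

9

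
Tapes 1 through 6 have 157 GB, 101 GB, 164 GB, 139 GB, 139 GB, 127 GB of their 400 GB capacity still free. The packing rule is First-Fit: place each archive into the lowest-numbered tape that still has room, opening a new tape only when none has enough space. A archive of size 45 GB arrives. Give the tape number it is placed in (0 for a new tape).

Tapes with room: tape 1 (157 GB), tape 2 (101 GB), tape 3 (164 GB), tape 4 (139 GB), tape 5 (139 GB), tape 6 (127 GB).
The first with room is tape 1.

1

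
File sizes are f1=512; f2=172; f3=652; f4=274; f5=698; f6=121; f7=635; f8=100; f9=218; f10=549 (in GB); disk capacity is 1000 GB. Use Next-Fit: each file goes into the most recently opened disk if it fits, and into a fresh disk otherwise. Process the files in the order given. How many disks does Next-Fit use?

disk 1: place f1 (512 GB), 488 GB left
disk 1: place f2 (172 GB), 316 GB left
disk 2: place f3 (652 GB), 348 GB left
disk 2: place f4 (274 GB), 74 GB left
disk 3: place f5 (698 GB), 302 GB left
disk 3: place f6 (121 GB), 181 GB left
disk 4: place f7 (635 GB), 365 GB left
disk 4: place f8 (100 GB), 265 GB left
disk 4: place f9 (218 GB), 47 GB left
disk 5: place f10 (549 GB), 451 GB left

5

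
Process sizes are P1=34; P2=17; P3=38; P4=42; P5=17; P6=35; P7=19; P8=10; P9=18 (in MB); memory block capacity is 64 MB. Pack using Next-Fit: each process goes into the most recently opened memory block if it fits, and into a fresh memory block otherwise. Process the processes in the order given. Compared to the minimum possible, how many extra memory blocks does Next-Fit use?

Next-Fit: [34,17] [38] [42,17] [35,19,10] [18] → 5 memory blocks.
Total size 230 MB; any packing needs at least ⌈230/64⌉ = 4 memory blocks.
An optimal packing achieves that bound: [42,19] [38,18] [35,17,10] [34,17] → 4 memory blocks.
Excess: 5 − 4 = 1.

1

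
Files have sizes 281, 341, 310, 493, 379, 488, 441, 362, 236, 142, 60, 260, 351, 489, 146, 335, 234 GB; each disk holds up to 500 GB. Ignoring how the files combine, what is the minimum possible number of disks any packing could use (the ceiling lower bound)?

11

Total size = 281 + 341 + 310 + 493 + 379 + 488 + 441 + 362 + 236 + 142 + 60 + 260 + 351 + 489 + 146 + 335 + 234 = 5348 GB.
⌈5348 / 500⌉ = 11.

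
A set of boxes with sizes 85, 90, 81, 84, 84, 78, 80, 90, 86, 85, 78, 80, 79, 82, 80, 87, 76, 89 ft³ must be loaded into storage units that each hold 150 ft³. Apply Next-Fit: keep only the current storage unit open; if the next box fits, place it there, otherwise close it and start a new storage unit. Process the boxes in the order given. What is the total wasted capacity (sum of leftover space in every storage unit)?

1206

85 ft³ → storage unit 1 (remaining 65 ft³)
90 ft³ → storage unit 2 (remaining 60 ft³)
81 ft³ → storage unit 3 (remaining 69 ft³)
84 ft³ → storage unit 4 (remaining 66 ft³)
84 ft³ → storage unit 5 (remaining 66 ft³)
78 ft³ → storage unit 6 (remaining 72 ft³)
80 ft³ → storage unit 7 (remaining 70 ft³)
90 ft³ → storage unit 8 (remaining 60 ft³)
86 ft³ → storage unit 9 (remaining 64 ft³)
85 ft³ → storage unit 10 (remaining 65 ft³)
78 ft³ → storage unit 11 (remaining 72 ft³)
80 ft³ → storage unit 12 (remaining 70 ft³)
79 ft³ → storage unit 13 (remaining 71 ft³)
82 ft³ → storage unit 14 (remaining 68 ft³)
80 ft³ → storage unit 15 (remaining 70 ft³)
87 ft³ → storage unit 16 (remaining 63 ft³)
76 ft³ → storage unit 17 (remaining 74 ft³)
89 ft³ → storage unit 18 (remaining 61 ft³)
18 storage units × 150 ft³ = 2700 ft³; used 1494 ft³; unused 1206 ft³.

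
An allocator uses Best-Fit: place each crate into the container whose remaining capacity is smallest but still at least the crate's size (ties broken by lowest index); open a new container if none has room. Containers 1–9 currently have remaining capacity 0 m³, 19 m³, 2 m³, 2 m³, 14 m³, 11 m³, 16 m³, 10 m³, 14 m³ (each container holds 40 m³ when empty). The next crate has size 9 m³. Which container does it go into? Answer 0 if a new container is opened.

Containers with room: container 2 (19 m³), container 5 (14 m³), container 6 (11 m³), container 7 (16 m³), container 8 (10 m³), container 9 (14 m³).
Tightest fit is container 8 with 10 m³ free.

8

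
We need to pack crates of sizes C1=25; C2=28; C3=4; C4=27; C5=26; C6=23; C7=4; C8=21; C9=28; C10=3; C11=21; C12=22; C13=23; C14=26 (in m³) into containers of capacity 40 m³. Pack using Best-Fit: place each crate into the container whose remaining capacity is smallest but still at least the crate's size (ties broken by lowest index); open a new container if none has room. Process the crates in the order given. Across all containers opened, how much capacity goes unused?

Put C1 (25 m³) in container 1; 15 m³ remain.
Put C2 (28 m³) in container 2; 12 m³ remain.
Put C3 (4 m³) in container 2; 8 m³ remain.
Put C4 (27 m³) in container 3; 13 m³ remain.
Put C5 (26 m³) in container 4; 14 m³ remain.
Put C6 (23 m³) in container 5; 17 m³ remain.
Put C7 (4 m³) in container 2; 4 m³ remain.
Put C8 (21 m³) in container 6; 19 m³ remain.
Put C9 (28 m³) in container 7; 12 m³ remain.
Put C10 (3 m³) in container 2; 1 m³ remain.
Put C11 (21 m³) in container 8; 19 m³ remain.
Put C12 (22 m³) in container 9; 18 m³ remain.
Put C13 (23 m³) in container 10; 17 m³ remain.
Put C14 (26 m³) in container 11; 14 m³ remain.
11 containers × 40 m³ = 440 m³; used 281 m³; unused 159 m³.

159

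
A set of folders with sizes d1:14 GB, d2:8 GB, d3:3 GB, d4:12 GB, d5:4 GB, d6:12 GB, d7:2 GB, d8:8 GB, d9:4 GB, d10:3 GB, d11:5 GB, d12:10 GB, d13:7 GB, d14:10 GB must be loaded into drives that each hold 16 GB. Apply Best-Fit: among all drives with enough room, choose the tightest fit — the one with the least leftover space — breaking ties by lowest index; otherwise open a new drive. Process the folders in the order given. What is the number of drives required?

8

d1 (14 GB) → drive 1 (remaining 2 GB)
d2 (8 GB) → drive 2 (remaining 8 GB)
d3 (3 GB) → drive 2 (remaining 5 GB)
d4 (12 GB) → drive 3 (remaining 4 GB)
d5 (4 GB) → drive 3 (remaining 0 GB)
d6 (12 GB) → drive 4 (remaining 4 GB)
d7 (2 GB) → drive 1 (remaining 0 GB)
d8 (8 GB) → drive 5 (remaining 8 GB)
d9 (4 GB) → drive 4 (remaining 0 GB)
d10 (3 GB) → drive 2 (remaining 2 GB)
d11 (5 GB) → drive 5 (remaining 3 GB)
d12 (10 GB) → drive 6 (remaining 6 GB)
d13 (7 GB) → drive 7 (remaining 9 GB)
d14 (10 GB) → drive 8 (remaining 6 GB)
Final drives: [14,2] [8,3,3] [12,4] [12,4] [8,5] [10] [7] [10].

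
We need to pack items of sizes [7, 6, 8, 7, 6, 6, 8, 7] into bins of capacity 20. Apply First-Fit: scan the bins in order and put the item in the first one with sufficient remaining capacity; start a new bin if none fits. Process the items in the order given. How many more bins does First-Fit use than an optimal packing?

First-Fit: [7,6,7] [8,6,6] [8,7] → 3 bins.
Total size 55; any packing needs at least ⌈55/20⌉ = 3 bins.
So 3 is already optimal.

0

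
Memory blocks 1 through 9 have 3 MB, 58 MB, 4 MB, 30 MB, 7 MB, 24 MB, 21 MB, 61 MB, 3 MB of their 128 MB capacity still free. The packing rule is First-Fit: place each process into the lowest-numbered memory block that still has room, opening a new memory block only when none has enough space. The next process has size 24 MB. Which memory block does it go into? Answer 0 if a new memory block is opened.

Memory blocks with room: memory block 2 (58 MB), memory block 4 (30 MB), memory block 6 (24 MB), memory block 8 (61 MB).
The first with room is memory block 2.

2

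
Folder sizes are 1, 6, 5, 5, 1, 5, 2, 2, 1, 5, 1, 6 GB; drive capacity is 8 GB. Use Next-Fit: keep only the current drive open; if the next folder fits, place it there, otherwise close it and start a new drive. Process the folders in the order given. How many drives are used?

drive 1: place 1 GB, 7 GB left
drive 1: place 6 GB, 1 GB left
drive 2: place 5 GB, 3 GB left
drive 3: place 5 GB, 3 GB left
drive 3: place 1 GB, 2 GB left
drive 4: place 5 GB, 3 GB left
drive 4: place 2 GB, 1 GB left
drive 5: place 2 GB, 6 GB left
drive 5: place 1 GB, 5 GB left
drive 5: place 5 GB, 0 GB left
drive 6: place 1 GB, 7 GB left
drive 6: place 6 GB, 1 GB left
Final drives: [1,6] [5] [5,1] [5,2] [2,1,5] [1,6].

6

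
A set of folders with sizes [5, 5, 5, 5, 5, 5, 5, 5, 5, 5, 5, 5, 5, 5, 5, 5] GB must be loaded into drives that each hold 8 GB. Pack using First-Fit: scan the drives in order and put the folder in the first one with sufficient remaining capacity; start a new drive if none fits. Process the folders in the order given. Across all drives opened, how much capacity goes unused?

Put 5 GB in drive 1; 3 GB remain.
Put 5 GB in drive 2; 3 GB remain.
Put 5 GB in drive 3; 3 GB remain.
Put 5 GB in drive 4; 3 GB remain.
Put 5 GB in drive 5; 3 GB remain.
Put 5 GB in drive 6; 3 GB remain.
Put 5 GB in drive 7; 3 GB remain.
Put 5 GB in drive 8; 3 GB remain.
Put 5 GB in drive 9; 3 GB remain.
Put 5 GB in drive 10; 3 GB remain.
Put 5 GB in drive 11; 3 GB remain.
Put 5 GB in drive 12; 3 GB remain.
Put 5 GB in drive 13; 3 GB remain.
Put 5 GB in drive 14; 3 GB remain.
Put 5 GB in drive 15; 3 GB remain.
Put 5 GB in drive 16; 3 GB remain.
16 drives × 8 GB = 128 GB; used 80 GB; unused 48 GB.

48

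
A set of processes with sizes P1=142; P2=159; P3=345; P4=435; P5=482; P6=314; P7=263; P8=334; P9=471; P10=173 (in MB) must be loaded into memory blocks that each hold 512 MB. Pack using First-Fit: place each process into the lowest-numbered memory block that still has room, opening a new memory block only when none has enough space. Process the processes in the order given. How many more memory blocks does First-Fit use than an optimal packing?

1

First-Fit: [142,159,173] [345] [435] [482] [314] [263] [334] [471] → 8 memory blocks.
Total size 3118 MB; any packing needs at least ⌈3118/512⌉ = 7 memory blocks.
An optimal packing achieves that bound: [482] [471] [435] [345,159] [334,173] [314,142] [263] → 7 memory blocks.
Excess: 8 − 7 = 1.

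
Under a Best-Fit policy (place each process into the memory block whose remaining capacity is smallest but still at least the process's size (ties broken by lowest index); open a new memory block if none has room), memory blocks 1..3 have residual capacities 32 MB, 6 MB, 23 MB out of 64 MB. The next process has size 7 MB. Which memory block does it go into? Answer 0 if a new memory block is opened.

Memory blocks with room: memory block 1 (32 MB), memory block 3 (23 MB).
Tightest fit is memory block 3 with 23 MB free.

3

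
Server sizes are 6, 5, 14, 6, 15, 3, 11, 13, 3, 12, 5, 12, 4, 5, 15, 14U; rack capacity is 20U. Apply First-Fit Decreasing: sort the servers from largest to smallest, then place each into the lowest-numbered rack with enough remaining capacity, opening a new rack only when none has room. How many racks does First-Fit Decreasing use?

Sorted descending: 15, 15, 14, 14, 13, 12, 12, 11, 6, 6, 5, 5, 5, 4, 3, 3.
15U → rack 1 (remaining 5U)
15U → rack 2 (remaining 5U)
14U → rack 3 (remaining 6U)
14U → rack 4 (remaining 6U)
13U → rack 5 (remaining 7U)
12U → rack 6 (remaining 8U)
12U → rack 7 (remaining 8U)
11U → rack 8 (remaining 9U)
6U → rack 3 (remaining 0U)
6U → rack 4 (remaining 0U)
5U → rack 1 (remaining 0U)
5U → rack 2 (remaining 0U)
5U → rack 5 (remaining 2U)
4U → rack 6 (remaining 4U)
3U → rack 6 (remaining 1U)
3U → rack 7 (remaining 5U)
Final racks: [15,5] [15,5] [14,6] [14,6] [13,5] [12,4,3] [12,3] [11].

8 racks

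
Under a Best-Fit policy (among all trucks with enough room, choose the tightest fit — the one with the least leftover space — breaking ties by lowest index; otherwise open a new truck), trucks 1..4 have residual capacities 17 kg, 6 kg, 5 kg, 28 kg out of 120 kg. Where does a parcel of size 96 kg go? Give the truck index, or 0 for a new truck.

No truck has ≥ 96 kg free, so a new truck is opened.

0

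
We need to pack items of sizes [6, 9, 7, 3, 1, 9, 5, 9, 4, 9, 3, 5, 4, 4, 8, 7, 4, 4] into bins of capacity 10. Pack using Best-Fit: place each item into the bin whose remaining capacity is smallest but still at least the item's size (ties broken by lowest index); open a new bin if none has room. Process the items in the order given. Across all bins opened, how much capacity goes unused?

19

6 → bin 1 (remaining 4)
9 → bin 2 (remaining 1)
7 → bin 3 (remaining 3)
3 → bin 3 (remaining 0)
1 → bin 2 (remaining 0)
9 → bin 4 (remaining 1)
5 → bin 5 (remaining 5)
9 → bin 6 (remaining 1)
4 → bin 1 (remaining 0)
9 → bin 7 (remaining 1)
3 → bin 5 (remaining 2)
5 → bin 8 (remaining 5)
4 → bin 8 (remaining 1)
4 → bin 9 (remaining 6)
8 → bin 10 (remaining 2)
7 → bin 11 (remaining 3)
4 → bin 9 (remaining 2)
4 → bin 12 (remaining 6)
12 bins × 10 = 120; used 101; unused 19.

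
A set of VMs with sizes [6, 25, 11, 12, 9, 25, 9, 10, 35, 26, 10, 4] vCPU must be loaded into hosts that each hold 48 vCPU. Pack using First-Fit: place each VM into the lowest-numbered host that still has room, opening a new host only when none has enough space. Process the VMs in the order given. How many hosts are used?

4

6 vCPU → host 1 (remaining 42 vCPU)
25 vCPU → host 1 (remaining 17 vCPU)
11 vCPU → host 1 (remaining 6 vCPU)
12 vCPU → host 2 (remaining 36 vCPU)
9 vCPU → host 2 (remaining 27 vCPU)
25 vCPU → host 2 (remaining 2 vCPU)
9 vCPU → host 3 (remaining 39 vCPU)
10 vCPU → host 3 (remaining 29 vCPU)
35 vCPU → host 4 (remaining 13 vCPU)
26 vCPU → host 3 (remaining 3 vCPU)
10 vCPU → host 4 (remaining 3 vCPU)
4 vCPU → host 1 (remaining 2 vCPU)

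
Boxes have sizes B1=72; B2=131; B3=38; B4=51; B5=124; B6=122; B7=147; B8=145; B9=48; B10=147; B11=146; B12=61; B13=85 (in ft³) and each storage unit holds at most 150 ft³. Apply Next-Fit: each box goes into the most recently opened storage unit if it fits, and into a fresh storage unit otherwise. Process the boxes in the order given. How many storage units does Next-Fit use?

Put B1 (72 ft³) in storage unit 1; 78 ft³ remain.
Put B2 (131 ft³) in storage unit 2; 19 ft³ remain.
Put B3 (38 ft³) in storage unit 3; 112 ft³ remain.
Put B4 (51 ft³) in storage unit 3; 61 ft³ remain.
Put B5 (124 ft³) in storage unit 4; 26 ft³ remain.
Put B6 (122 ft³) in storage unit 5; 28 ft³ remain.
Put B7 (147 ft³) in storage unit 6; 3 ft³ remain.
Put B8 (145 ft³) in storage unit 7; 5 ft³ remain.
Put B9 (48 ft³) in storage unit 8; 102 ft³ remain.
Put B10 (147 ft³) in storage unit 9; 3 ft³ remain.
Put B11 (146 ft³) in storage unit 10; 4 ft³ remain.
Put B12 (61 ft³) in storage unit 11; 89 ft³ remain.
Put B13 (85 ft³) in storage unit 11; 4 ft³ remain.
Final storage units: [72] [131] [38,51] [124] [122] [147] [145] [48] [147] [146] [61,85].

11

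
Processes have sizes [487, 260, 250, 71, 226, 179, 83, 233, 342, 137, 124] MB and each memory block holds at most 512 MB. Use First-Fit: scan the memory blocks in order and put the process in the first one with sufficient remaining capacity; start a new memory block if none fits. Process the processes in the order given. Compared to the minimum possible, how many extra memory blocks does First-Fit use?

0

First-Fit: [487] [260,250] [71,226,179] [83,233,137] [342,124] → 5 memory blocks.
Total size 2392 MB; any packing needs at least ⌈2392/512⌉ = 5 memory blocks.
So 5 is already optimal.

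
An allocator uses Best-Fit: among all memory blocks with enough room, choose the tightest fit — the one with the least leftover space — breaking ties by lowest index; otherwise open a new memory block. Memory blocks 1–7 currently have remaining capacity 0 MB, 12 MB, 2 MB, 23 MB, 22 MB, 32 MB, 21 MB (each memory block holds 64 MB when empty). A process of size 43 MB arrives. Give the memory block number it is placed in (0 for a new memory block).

No memory block has ≥ 43 MB free, so a new memory block is opened.

0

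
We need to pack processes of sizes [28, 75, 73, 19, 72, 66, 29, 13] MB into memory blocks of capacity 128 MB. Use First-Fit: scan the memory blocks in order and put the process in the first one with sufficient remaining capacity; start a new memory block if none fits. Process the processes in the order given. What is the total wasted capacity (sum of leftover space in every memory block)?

28 MB → memory block 1 (remaining 100 MB)
75 MB → memory block 1 (remaining 25 MB)
73 MB → memory block 2 (remaining 55 MB)
19 MB → memory block 1 (remaining 6 MB)
72 MB → memory block 3 (remaining 56 MB)
66 MB → memory block 4 (remaining 62 MB)
29 MB → memory block 2 (remaining 26 MB)
13 MB → memory block 2 (remaining 13 MB)
4 memory blocks × 128 MB = 512 MB; used 375 MB; unused 137 MB.

137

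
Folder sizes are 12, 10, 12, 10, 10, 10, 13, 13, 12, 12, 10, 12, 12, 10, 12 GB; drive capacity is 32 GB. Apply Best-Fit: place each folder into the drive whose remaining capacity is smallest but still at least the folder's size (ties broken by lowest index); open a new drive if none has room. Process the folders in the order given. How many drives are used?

Put 12 GB in drive 1; 20 GB remain.
Put 10 GB in drive 1; 10 GB remain.
Put 12 GB in drive 2; 20 GB remain.
Put 10 GB in drive 1; 0 GB remain.
Put 10 GB in drive 2; 10 GB remain.
Put 10 GB in drive 2; 0 GB remain.
Put 13 GB in drive 3; 19 GB remain.
Put 13 GB in drive 3; 6 GB remain.
Put 12 GB in drive 4; 20 GB remain.
Put 12 GB in drive 4; 8 GB remain.
Put 10 GB in drive 5; 22 GB remain.
Put 12 GB in drive 5; 10 GB remain.
Put 12 GB in drive 6; 20 GB remain.
Put 10 GB in drive 5; 0 GB remain.
Put 12 GB in drive 6; 8 GB remain.
Final drives: [12,10,10] [12,10,10] [13,13] [12,12] [10,12,10] [12,12].

6 drives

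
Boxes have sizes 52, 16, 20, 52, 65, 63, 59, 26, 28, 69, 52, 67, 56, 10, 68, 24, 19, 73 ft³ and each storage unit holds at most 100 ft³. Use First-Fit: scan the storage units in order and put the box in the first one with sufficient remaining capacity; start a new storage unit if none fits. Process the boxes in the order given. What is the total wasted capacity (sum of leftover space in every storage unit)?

storage unit 1: place 52 ft³, 48 ft³ left
storage unit 1: place 16 ft³, 32 ft³ left
storage unit 1: place 20 ft³, 12 ft³ left
storage unit 2: place 52 ft³, 48 ft³ left
storage unit 3: place 65 ft³, 35 ft³ left
storage unit 4: place 63 ft³, 37 ft³ left
storage unit 5: place 59 ft³, 41 ft³ left
storage unit 2: place 26 ft³, 22 ft³ left
storage unit 3: place 28 ft³, 7 ft³ left
storage unit 6: place 69 ft³, 31 ft³ left
storage unit 7: place 52 ft³, 48 ft³ left
storage unit 8: place 67 ft³, 33 ft³ left
storage unit 9: place 56 ft³, 44 ft³ left
storage unit 1: place 10 ft³, 2 ft³ left
storage unit 10: place 68 ft³, 32 ft³ left
storage unit 4: place 24 ft³, 13 ft³ left
storage unit 2: place 19 ft³, 3 ft³ left
storage unit 11: place 73 ft³, 27 ft³ left
11 storage units × 100 ft³ = 1100 ft³; used 819 ft³; unused 281 ft³.

281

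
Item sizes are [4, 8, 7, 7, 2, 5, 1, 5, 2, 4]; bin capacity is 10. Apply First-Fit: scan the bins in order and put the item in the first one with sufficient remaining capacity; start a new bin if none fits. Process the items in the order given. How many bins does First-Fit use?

6

bin 1: place 4, 6 left
bin 2: place 8, 2 left
bin 3: place 7, 3 left
bin 4: place 7, 3 left
bin 1: place 2, 4 left
bin 5: place 5, 5 left
bin 1: place 1, 3 left
bin 5: place 5, 0 left
bin 1: place 2, 1 left
bin 6: place 4, 6 left
Final bins: [4,2,1,2] [8] [7] [7] [5,5] [4].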